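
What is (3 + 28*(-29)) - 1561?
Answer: -2370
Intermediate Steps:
(3 + 28*(-29)) - 1561 = (3 - 812) - 1561 = -809 - 1561 = -2370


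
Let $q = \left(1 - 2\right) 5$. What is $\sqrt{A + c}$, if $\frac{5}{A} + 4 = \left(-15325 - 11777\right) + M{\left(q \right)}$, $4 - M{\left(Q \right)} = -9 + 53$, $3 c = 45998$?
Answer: $\frac{\sqrt{2075275733766}}{11634} \approx 123.83$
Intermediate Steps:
$q = -5$ ($q = \left(-1\right) 5 = -5$)
$c = \frac{45998}{3}$ ($c = \frac{1}{3} \cdot 45998 = \frac{45998}{3} \approx 15333.0$)
$M{\left(Q \right)} = -40$ ($M{\left(Q \right)} = 4 - \left(-9 + 53\right) = 4 - 44 = -40$)
$A = - \frac{5}{27146}$ ($A = \frac{5}{-4 - 27142} = \frac{5}{-27146} = 5 \left(- \frac{1}{27146}\right) = - \frac{5}{27146} \approx -0.00018419$)
$\sqrt{A + c} = \sqrt{- \frac{5}{27146} + \frac{45998}{3}} = \sqrt{\frac{1248661693}{81438}} = \frac{\sqrt{2075275733766}}{11634}$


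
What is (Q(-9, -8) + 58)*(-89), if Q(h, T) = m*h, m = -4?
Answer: -8366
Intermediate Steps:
Q(h, T) = -4*h
(Q(-9, -8) + 58)*(-89) = (-4*(-9) + 58)*(-89) = (36 + 58)*(-89) = 94*(-89) = -8366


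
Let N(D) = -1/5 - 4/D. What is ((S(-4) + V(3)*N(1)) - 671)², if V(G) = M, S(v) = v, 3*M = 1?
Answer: 11437924/25 ≈ 4.5752e+5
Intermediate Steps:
M = ⅓ (M = (⅓)*1 = ⅓ ≈ 0.33333)
N(D) = -⅕ - 4/D (N(D) = -1*⅕ - 4/D = -⅕ - 4/D)
V(G) = ⅓
((S(-4) + V(3)*N(1)) - 671)² = ((-4 + ((⅕)*(-20 - 1*1)/1)/3) - 671)² = ((-4 + ((⅕)*1*(-20 - 1))/3) - 671)² = ((-4 + ((⅕)*1*(-21))/3) - 671)² = ((-4 + (⅓)*(-21/5)) - 671)² = ((-4 - 7/5) - 671)² = (-27/5 - 671)² = (-3382/5)² = 11437924/25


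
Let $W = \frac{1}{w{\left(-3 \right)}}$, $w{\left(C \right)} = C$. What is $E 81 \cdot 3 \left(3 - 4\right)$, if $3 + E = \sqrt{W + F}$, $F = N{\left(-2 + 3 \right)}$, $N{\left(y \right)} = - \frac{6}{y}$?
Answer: $729 - 81 i \sqrt{57} \approx 729.0 - 611.54 i$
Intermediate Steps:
$W = - \frac{1}{3}$ ($W = \frac{1}{-3} = - \frac{1}{3} \approx -0.33333$)
$F = -6$ ($F = - \frac{6}{-2 + 3} = - \frac{6}{1} = \left(-6\right) 1 = -6$)
$E = -3 + \frac{i \sqrt{57}}{3}$ ($E = -3 + \sqrt{- \frac{1}{3} - 6} = -3 + \sqrt{- \frac{19}{3}} = -3 + \frac{i \sqrt{57}}{3} \approx -3.0 + 2.5166 i$)
$E 81 \cdot 3 \left(3 - 4\right) = \left(-3 + \frac{i \sqrt{57}}{3}\right) 81 \cdot 3 \left(3 - 4\right) = \left(-243 + 27 i \sqrt{57}\right) 3 \left(-1\right) = \left(-243 + 27 i \sqrt{57}\right) \left(-3\right) = 729 - 81 i \sqrt{57}$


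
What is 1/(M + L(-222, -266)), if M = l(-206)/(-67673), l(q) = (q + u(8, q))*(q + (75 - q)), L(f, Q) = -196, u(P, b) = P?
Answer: -67673/13249058 ≈ -0.0051078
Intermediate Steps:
l(q) = 600 + 75*q (l(q) = (q + 8)*(q + (75 - q)) = (8 + q)*75 = 600 + 75*q)
M = 14850/67673 (M = (600 + 75*(-206))/(-67673) = (600 - 15450)*(-1/67673) = -14850*(-1/67673) = 14850/67673 ≈ 0.21944)
1/(M + L(-222, -266)) = 1/(14850/67673 - 196) = 1/(-13249058/67673) = -67673/13249058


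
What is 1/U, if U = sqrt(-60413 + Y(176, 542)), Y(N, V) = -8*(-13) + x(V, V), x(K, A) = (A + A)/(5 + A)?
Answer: -I*sqrt(18044402633)/32987939 ≈ -0.0040721*I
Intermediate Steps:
x(K, A) = 2*A/(5 + A) (x(K, A) = (2*A)/(5 + A) = 2*A/(5 + A))
Y(N, V) = 104 + 2*V/(5 + V) (Y(N, V) = -8*(-13) + 2*V/(5 + V) = 104 + 2*V/(5 + V))
U = I*sqrt(18044402633)/547 (U = sqrt(-60413 + 2*(260 + 53*542)/(5 + 542)) = sqrt(-60413 + 2*(260 + 28726)/547) = sqrt(-60413 + 2*(1/547)*28986) = sqrt(-60413 + 57972/547) = sqrt(-32987939/547) = I*sqrt(18044402633)/547 ≈ 245.57*I)
1/U = 1/(I*sqrt(18044402633)/547) = -I*sqrt(18044402633)/32987939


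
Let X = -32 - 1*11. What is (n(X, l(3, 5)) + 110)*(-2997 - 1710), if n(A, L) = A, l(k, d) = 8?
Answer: -315369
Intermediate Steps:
X = -43 (X = -32 - 11 = -43)
(n(X, l(3, 5)) + 110)*(-2997 - 1710) = (-43 + 110)*(-2997 - 1710) = 67*(-4707) = -315369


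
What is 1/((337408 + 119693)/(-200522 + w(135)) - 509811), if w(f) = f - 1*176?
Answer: -200563/102249680694 ≈ -1.9615e-6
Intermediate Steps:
w(f) = -176 + f (w(f) = f - 176 = -176 + f)
1/((337408 + 119693)/(-200522 + w(135)) - 509811) = 1/((337408 + 119693)/(-200522 + (-176 + 135)) - 509811) = 1/(457101/(-200522 - 41) - 509811) = 1/(457101/(-200563) - 509811) = 1/(457101*(-1/200563) - 509811) = 1/(-457101/200563 - 509811) = 1/(-102249680694/200563) = -200563/102249680694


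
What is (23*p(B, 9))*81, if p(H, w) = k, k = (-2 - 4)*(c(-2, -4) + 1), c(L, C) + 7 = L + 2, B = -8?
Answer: 67068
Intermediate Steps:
c(L, C) = -5 + L (c(L, C) = -7 + (L + 2) = -7 + (2 + L) = -5 + L)
k = 36 (k = (-2 - 4)*((-5 - 2) + 1) = -6*(-7 + 1) = -6*(-6) = 36)
p(H, w) = 36
(23*p(B, 9))*81 = (23*36)*81 = 828*81 = 67068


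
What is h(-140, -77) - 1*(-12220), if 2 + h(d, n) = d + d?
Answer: 11938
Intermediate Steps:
h(d, n) = -2 + 2*d (h(d, n) = -2 + (d + d) = -2 + 2*d)
h(-140, -77) - 1*(-12220) = (-2 + 2*(-140)) - 1*(-12220) = (-2 - 280) + 12220 = -282 + 12220 = 11938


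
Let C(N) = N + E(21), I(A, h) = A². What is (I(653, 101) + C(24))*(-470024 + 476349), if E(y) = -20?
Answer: 2697062225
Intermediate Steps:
C(N) = -20 + N (C(N) = N - 20 = -20 + N)
(I(653, 101) + C(24))*(-470024 + 476349) = (653² + (-20 + 24))*(-470024 + 476349) = (426409 + 4)*6325 = 426413*6325 = 2697062225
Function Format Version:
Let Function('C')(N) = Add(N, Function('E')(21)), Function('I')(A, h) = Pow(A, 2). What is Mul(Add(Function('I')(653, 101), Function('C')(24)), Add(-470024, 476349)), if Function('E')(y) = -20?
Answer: 2697062225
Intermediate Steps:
Function('C')(N) = Add(-20, N) (Function('C')(N) = Add(N, -20) = Add(-20, N))
Mul(Add(Function('I')(653, 101), Function('C')(24)), Add(-470024, 476349)) = Mul(Add(Pow(653, 2), Add(-20, 24)), Add(-470024, 476349)) = Mul(Add(426409, 4), 6325) = Mul(426413, 6325) = 2697062225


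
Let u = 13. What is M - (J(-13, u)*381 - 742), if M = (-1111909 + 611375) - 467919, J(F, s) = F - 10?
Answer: -958948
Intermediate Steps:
J(F, s) = -10 + F
M = -968453 (M = -500534 - 467919 = -968453)
M - (J(-13, u)*381 - 742) = -968453 - ((-10 - 13)*381 - 742) = -968453 - (-23*381 - 742) = -968453 - (-8763 - 742) = -968453 - 1*(-9505) = -968453 + 9505 = -958948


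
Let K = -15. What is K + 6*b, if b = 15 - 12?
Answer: 3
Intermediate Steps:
b = 3
K + 6*b = -15 + 6*3 = -15 + 18 = 3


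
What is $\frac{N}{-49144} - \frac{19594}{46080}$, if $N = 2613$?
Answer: $- \frac{67708411}{141534720} \approx -0.47839$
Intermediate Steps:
$\frac{N}{-49144} - \frac{19594}{46080} = \frac{2613}{-49144} - \frac{19594}{46080} = 2613 \left(- \frac{1}{49144}\right) - \frac{9797}{23040} = - \frac{2613}{49144} - \frac{9797}{23040} = - \frac{67708411}{141534720}$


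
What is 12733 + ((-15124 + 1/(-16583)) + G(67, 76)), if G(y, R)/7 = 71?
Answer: -31408203/16583 ≈ -1894.0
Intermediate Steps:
G(y, R) = 497 (G(y, R) = 7*71 = 497)
12733 + ((-15124 + 1/(-16583)) + G(67, 76)) = 12733 + ((-15124 + 1/(-16583)) + 497) = 12733 + ((-15124 - 1/16583) + 497) = 12733 + (-250801293/16583 + 497) = 12733 - 242559542/16583 = -31408203/16583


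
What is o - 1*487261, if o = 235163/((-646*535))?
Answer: -8863289967/18190 ≈ -4.8726e+5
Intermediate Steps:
o = -12377/18190 (o = 235163/(-345610) = 235163*(-1/345610) = -12377/18190 ≈ -0.68043)
o - 1*487261 = -12377/18190 - 1*487261 = -12377/18190 - 487261 = -8863289967/18190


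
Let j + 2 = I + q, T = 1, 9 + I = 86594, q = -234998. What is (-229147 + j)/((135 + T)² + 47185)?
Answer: -377562/65681 ≈ -5.7484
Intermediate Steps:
I = 86585 (I = -9 + 86594 = 86585)
j = -148415 (j = -2 + (86585 - 234998) = -2 - 148413 = -148415)
(-229147 + j)/((135 + T)² + 47185) = (-229147 - 148415)/((135 + 1)² + 47185) = -377562/(136² + 47185) = -377562/(18496 + 47185) = -377562/65681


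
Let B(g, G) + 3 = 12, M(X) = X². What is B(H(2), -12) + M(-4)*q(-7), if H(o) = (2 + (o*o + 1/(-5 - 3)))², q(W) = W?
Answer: -103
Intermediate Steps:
H(o) = (15/8 + o²)² (H(o) = (2 + (o² + 1/(-8)))² = (2 + (o² - ⅛))² = (2 + (-⅛ + o²))² = (15/8 + o²)²)
B(g, G) = 9 (B(g, G) = -3 + 12 = 9)
B(H(2), -12) + M(-4)*q(-7) = 9 + (-4)²*(-7) = 9 + 16*(-7) = 9 - 112 = -103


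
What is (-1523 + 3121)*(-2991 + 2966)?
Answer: -39950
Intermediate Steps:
(-1523 + 3121)*(-2991 + 2966) = 1598*(-25) = -39950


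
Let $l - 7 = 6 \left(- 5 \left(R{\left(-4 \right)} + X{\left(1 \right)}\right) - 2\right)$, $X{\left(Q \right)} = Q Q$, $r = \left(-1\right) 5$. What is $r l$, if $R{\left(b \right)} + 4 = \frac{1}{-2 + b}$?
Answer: $-450$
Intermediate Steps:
$r = -5$
$X{\left(Q \right)} = Q^{2}$
$R{\left(b \right)} = -4 + \frac{1}{-2 + b}$
$l = 90$ ($l = 7 + 6 \left(- 5 \left(\frac{9 - -16}{-2 - 4} + 1^{2}\right) - 2\right) = 7 + 6 \left(- 5 \left(\frac{9 + 16}{-6} + 1\right) - 2\right) = 7 + 6 \left(- 5 \left(\left(- \frac{1}{6}\right) 25 + 1\right) - 2\right) = 7 + 6 \left(- 5 \left(- \frac{25}{6} + 1\right) - 2\right) = 7 + 6 \left(\left(-5\right) \left(- \frac{19}{6}\right) - 2\right) = 7 + 6 \left(\frac{95}{6} - 2\right) = 7 + 6 \cdot \frac{83}{6} = 7 + 83 = 90$)
$r l = \left(-5\right) 90 = -450$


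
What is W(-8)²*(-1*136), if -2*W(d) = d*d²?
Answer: -8912896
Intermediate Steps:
W(d) = -d³/2 (W(d) = -d*d²/2 = -d³/2)
W(-8)²*(-1*136) = (-½*(-8)³)²*(-1*136) = (-½*(-512))²*(-136) = 256²*(-136) = 65536*(-136) = -8912896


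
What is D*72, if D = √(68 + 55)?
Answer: 72*√123 ≈ 798.52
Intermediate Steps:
D = √123 ≈ 11.091
D*72 = √123*72 = 72*√123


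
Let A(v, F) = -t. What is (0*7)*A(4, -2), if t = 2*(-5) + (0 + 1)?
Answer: 0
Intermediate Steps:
t = -9 (t = -10 + 1 = -9)
A(v, F) = 9 (A(v, F) = -1*(-9) = 9)
(0*7)*A(4, -2) = (0*7)*9 = 0*9 = 0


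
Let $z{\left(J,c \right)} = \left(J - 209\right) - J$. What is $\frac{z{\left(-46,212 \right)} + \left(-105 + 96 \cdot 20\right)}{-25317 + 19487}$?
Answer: $- \frac{73}{265} \approx -0.27547$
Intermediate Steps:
$z{\left(J,c \right)} = -209$ ($z{\left(J,c \right)} = \left(-209 + J\right) - J = -209$)
$\frac{z{\left(-46,212 \right)} + \left(-105 + 96 \cdot 20\right)}{-25317 + 19487} = \frac{-209 + \left(-105 + 96 \cdot 20\right)}{-25317 + 19487} = \frac{-209 + \left(-105 + 1920\right)}{-5830} = \left(-209 + 1815\right) \left(- \frac{1}{5830}\right) = 1606 \left(- \frac{1}{5830}\right) = - \frac{73}{265}$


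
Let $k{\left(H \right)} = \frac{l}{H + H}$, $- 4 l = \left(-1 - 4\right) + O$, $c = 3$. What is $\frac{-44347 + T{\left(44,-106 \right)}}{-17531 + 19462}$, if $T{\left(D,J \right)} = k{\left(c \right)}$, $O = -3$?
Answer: $- \frac{133040}{5793} \approx -22.966$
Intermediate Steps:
$l = 2$ ($l = - \frac{\left(-1 - 4\right) - 3}{4} = - \frac{-5 - 3}{4} = \left(- \frac{1}{4}\right) \left(-8\right) = 2$)
$k{\left(H \right)} = \frac{1}{H}$ ($k{\left(H \right)} = \frac{1}{H + H} 2 = \frac{1}{2 H} 2 = \frac{1}{H}$)
$T{\left(D,J \right)} = \frac{1}{3}$
$\frac{-44347 + T{\left(44,-106 \right)}}{-17531 + 19462} = \frac{-44347 + \frac{1}{3}}{-17531 + 19462} = - \frac{133040}{3 \cdot 1931} = \left(- \frac{133040}{3}\right) \frac{1}{1931} = - \frac{133040}{5793}$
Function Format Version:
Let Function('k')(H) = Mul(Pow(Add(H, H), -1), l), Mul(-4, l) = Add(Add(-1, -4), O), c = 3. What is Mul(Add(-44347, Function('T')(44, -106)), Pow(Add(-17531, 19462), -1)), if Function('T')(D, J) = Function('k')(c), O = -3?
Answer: Rational(-133040, 5793) ≈ -22.966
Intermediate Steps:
l = 2 (l = Mul(Rational(-1, 4), Add(Add(-1, -4), -3)) = Mul(Rational(-1, 4), Add(-5, -3)) = Mul(Rational(-1, 4), -8) = 2)
Function('k')(H) = Pow(H, -1) (Function('k')(H) = Mul(Pow(Add(H, H), -1), 2) = Mul(Pow(Mul(2, H), -1), 2) = Mul(Mul(Rational(1, 2), Pow(H, -1)), 2) = Pow(H, -1))
Function('T')(D, J) = Rational(1, 3) (Function('T')(D, J) = Pow(3, -1) = Rational(1, 3))
Mul(Add(-44347, Function('T')(44, -106)), Pow(Add(-17531, 19462), -1)) = Mul(Add(-44347, Rational(1, 3)), Pow(Add(-17531, 19462), -1)) = Mul(Rational(-133040, 3), Pow(1931, -1)) = Mul(Rational(-133040, 3), Rational(1, 1931)) = Rational(-133040, 5793)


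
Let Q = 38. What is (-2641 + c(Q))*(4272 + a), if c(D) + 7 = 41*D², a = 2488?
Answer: 382318560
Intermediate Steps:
c(D) = -7 + 41*D²
(-2641 + c(Q))*(4272 + a) = (-2641 + (-7 + 41*38²))*(4272 + 2488) = (-2641 + (-7 + 41*1444))*6760 = (-2641 + (-7 + 59204))*6760 = (-2641 + 59197)*6760 = 56556*6760 = 382318560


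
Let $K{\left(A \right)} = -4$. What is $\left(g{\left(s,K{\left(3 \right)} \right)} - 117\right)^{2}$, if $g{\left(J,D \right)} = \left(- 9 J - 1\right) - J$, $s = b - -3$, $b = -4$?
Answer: $11664$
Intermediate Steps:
$s = -1$ ($s = -4 - -3 = -4 + 3 = -1$)
$g{\left(J,D \right)} = -1 - 10 J$ ($g{\left(J,D \right)} = \left(-1 - 9 J\right) - J = -1 - 10 J$)
$\left(g{\left(s,K{\left(3 \right)} \right)} - 117\right)^{2} = \left(\left(-1 - -10\right) - 117\right)^{2} = \left(\left(-1 + 10\right) - 117\right)^{2} = \left(9 - 117\right)^{2} = \left(-108\right)^{2} = 11664$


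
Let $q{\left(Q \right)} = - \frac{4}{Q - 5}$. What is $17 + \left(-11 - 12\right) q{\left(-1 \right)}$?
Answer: $\frac{5}{3} \approx 1.6667$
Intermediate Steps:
$q{\left(Q \right)} = - \frac{4}{-5 + Q}$ ($q{\left(Q \right)} = - \frac{4}{Q - 5} = - \frac{4}{-5 + Q}$)
$17 + \left(-11 - 12\right) q{\left(-1 \right)} = 17 + \left(-11 - 12\right) \left(- \frac{4}{-5 - 1}\right) = 17 + \left(-11 - 12\right) \left(- \frac{4}{-6}\right) = 17 - 23 \left(\left(-4\right) \left(- \frac{1}{6}\right)\right) = 17 - \frac{46}{3} = \frac{5}{3}$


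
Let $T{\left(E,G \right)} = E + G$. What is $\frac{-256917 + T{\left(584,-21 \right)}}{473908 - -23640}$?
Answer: $- \frac{128177}{248774} \approx -0.51523$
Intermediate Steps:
$\frac{-256917 + T{\left(584,-21 \right)}}{473908 - -23640} = \frac{-256917 + \left(584 - 21\right)}{473908 - -23640} = \frac{-256917 + 563}{473908 + 23640} = - \frac{256354}{497548} = \left(-256354\right) \frac{1}{497548} = - \frac{128177}{248774}$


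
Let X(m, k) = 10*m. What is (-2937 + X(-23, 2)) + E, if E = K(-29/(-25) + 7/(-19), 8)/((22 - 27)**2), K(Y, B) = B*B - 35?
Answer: -79146/25 ≈ -3165.8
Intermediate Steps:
K(Y, B) = -35 + B**2 (K(Y, B) = B**2 - 35 = -35 + B**2)
E = 29/25 (E = (-35 + 8**2)/((22 - 27)**2) = (-35 + 64)/((-5)**2) = 29/25 ≈ 1.1600)
(-2937 + X(-23, 2)) + E = (-2937 + 10*(-23)) + 29/25 = (-2937 - 230) + 29/25 = -3167 + 29/25 = -79146/25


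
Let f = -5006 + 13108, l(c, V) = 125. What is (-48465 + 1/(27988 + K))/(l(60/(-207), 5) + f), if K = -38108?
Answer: -490465801/83257240 ≈ -5.8910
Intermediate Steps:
f = 8102
(-48465 + 1/(27988 + K))/(l(60/(-207), 5) + f) = (-48465 + 1/(27988 - 38108))/(125 + 8102) = (-48465 + 1/(-10120))/8227 = (-48465 - 1/10120)*(1/8227) = -490465801/10120*1/8227 = -490465801/83257240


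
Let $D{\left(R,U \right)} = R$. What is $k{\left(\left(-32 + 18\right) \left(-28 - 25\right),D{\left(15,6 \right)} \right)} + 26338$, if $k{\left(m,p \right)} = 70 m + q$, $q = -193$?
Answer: $78085$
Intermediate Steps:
$k{\left(m,p \right)} = -193 + 70 m$ ($k{\left(m,p \right)} = 70 m - 193 = -193 + 70 m$)
$k{\left(\left(-32 + 18\right) \left(-28 - 25\right),D{\left(15,6 \right)} \right)} + 26338 = \left(-193 + 70 \left(-32 + 18\right) \left(-28 - 25\right)\right) + 26338 = \left(-193 + 70 \left(\left(-14\right) \left(-53\right)\right)\right) + 26338 = \left(-193 + 70 \cdot 742\right) + 26338 = \left(-193 + 51940\right) + 26338 = 51747 + 26338 = 78085$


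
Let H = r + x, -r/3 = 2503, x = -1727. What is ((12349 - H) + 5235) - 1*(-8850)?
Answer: 35670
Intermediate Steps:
r = -7509 (r = -3*2503 = -7509)
H = -9236 (H = -7509 - 1727 = -9236)
((12349 - H) + 5235) - 1*(-8850) = ((12349 - 1*(-9236)) + 5235) - 1*(-8850) = ((12349 + 9236) + 5235) + 8850 = (21585 + 5235) + 8850 = 26820 + 8850 = 35670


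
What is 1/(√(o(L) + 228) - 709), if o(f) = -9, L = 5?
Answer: -709/502462 - √219/502462 ≈ -0.0014405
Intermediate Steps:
1/(√(o(L) + 228) - 709) = 1/(√(-9 + 228) - 709) = 1/(√219 - 709) = 1/(-709 + √219)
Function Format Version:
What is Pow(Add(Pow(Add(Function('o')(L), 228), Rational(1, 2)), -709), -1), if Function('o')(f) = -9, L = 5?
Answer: Add(Rational(-709, 502462), Mul(Rational(-1, 502462), Pow(219, Rational(1, 2)))) ≈ -0.0014405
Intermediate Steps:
Pow(Add(Pow(Add(Function('o')(L), 228), Rational(1, 2)), -709), -1) = Pow(Add(Pow(Add(-9, 228), Rational(1, 2)), -709), -1) = Pow(Add(Pow(219, Rational(1, 2)), -709), -1) = Pow(Add(-709, Pow(219, Rational(1, 2))), -1)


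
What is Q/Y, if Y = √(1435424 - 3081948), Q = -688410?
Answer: 344205*I*√411631/411631 ≈ 536.49*I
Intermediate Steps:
Y = 2*I*√411631 (Y = √(-1646524) = 2*I*√411631 ≈ 1283.2*I)
Q/Y = -688410*(-I*√411631/823262) = -(-344205)*I*√411631/411631 = 344205*I*√411631/411631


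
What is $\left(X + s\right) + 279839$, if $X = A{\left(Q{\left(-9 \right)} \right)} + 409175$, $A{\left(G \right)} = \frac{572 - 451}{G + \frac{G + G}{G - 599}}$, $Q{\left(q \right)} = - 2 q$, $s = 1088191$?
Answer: $\frac{18522100811}{10422} \approx 1.7772 \cdot 10^{6}$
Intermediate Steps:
$A{\left(G \right)} = \frac{121}{G + \frac{2 G}{-599 + G}}$
$X = \frac{4264492151}{10422}$ ($X = \frac{121 \left(-599 - -18\right)}{\left(-2\right) \left(-9\right) \left(-597 - -18\right)} + 409175 = \frac{121 \left(-599 + 18\right)}{18 \left(-597 + 18\right)} + 409175 = 121 \cdot \frac{1}{18} \frac{1}{-579} \left(-581\right) + 409175 = 121 \cdot \frac{1}{18} \left(- \frac{1}{579}\right) \left(-581\right) + 409175 = \frac{70301}{10422} + 409175 = \frac{4264492151}{10422} \approx 4.0918 \cdot 10^{5}$)
$\left(X + s\right) + 279839 = \left(\frac{4264492151}{10422} + 1088191\right) + 279839 = \frac{15605618753}{10422} + 279839 = \frac{18522100811}{10422}$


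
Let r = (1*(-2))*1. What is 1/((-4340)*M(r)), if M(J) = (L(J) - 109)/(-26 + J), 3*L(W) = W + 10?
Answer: -3/49445 ≈ -6.0673e-5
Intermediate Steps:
L(W) = 10/3 + W/3 (L(W) = (W + 10)/3 = (10 + W)/3 = 10/3 + W/3)
r = -2 (r = -2*1 = -2)
M(J) = (-317/3 + J/3)/(-26 + J) (M(J) = ((10/3 + J/3) - 109)/(-26 + J) = (-317/3 + J/3)/(-26 + J))
1/((-4340)*M(r)) = 1/((-4340)*(((-317 - 2)/(3*(-26 - 2))))) = -1/(4340*((⅓)*(-319)/(-28))) = -1/(4340*((⅓)*(-1/28)*(-319))) = -1/(4340*319/84) = -1/4340*84/319 = -3/49445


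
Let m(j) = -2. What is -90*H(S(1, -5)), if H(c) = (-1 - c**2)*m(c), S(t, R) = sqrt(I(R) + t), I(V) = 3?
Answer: -900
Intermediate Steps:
S(t, R) = sqrt(3 + t)
H(c) = 2 + 2*c**2 (H(c) = (-1 - c**2)*(-2) = 2 + 2*c**2)
-90*H(S(1, -5)) = -90*(2 + 2*(sqrt(3 + 1))**2) = -90*(2 + 2*(sqrt(4))**2) = -90*(2 + 2*2**2) = -90*(2 + 2*4) = -90*(2 + 8) = -90*10 = -900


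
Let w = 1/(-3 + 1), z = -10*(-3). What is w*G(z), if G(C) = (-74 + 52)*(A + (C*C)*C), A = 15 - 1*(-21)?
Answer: 297396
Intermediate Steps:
A = 36 (A = 15 + 21 = 36)
z = 30
G(C) = -792 - 22*C³ (G(C) = (-74 + 52)*(36 + (C*C)*C) = -22*(36 + C²*C) = -22*(36 + C³) = -792 - 22*C³)
w = -½ (w = 1/(-2) = -½ ≈ -0.50000)
w*G(z) = -(-792 - 22*30³)/2 = -(-792 - 22*27000)/2 = -(-792 - 594000)/2 = -½*(-594792) = 297396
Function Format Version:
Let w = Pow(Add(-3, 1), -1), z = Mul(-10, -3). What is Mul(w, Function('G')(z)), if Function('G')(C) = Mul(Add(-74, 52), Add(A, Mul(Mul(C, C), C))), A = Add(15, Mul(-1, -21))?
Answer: 297396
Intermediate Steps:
A = 36 (A = Add(15, 21) = 36)
z = 30
Function('G')(C) = Add(-792, Mul(-22, Pow(C, 3))) (Function('G')(C) = Mul(Add(-74, 52), Add(36, Mul(Mul(C, C), C))) = Mul(-22, Add(36, Mul(Pow(C, 2), C))) = Mul(-22, Add(36, Pow(C, 3))) = Add(-792, Mul(-22, Pow(C, 3))))
w = Rational(-1, 2) (w = Pow(-2, -1) = Rational(-1, 2) ≈ -0.50000)
Mul(w, Function('G')(z)) = Mul(Rational(-1, 2), Add(-792, Mul(-22, Pow(30, 3)))) = Mul(Rational(-1, 2), Add(-792, Mul(-22, 27000))) = Mul(Rational(-1, 2), Add(-792, -594000)) = Mul(Rational(-1, 2), -594792) = 297396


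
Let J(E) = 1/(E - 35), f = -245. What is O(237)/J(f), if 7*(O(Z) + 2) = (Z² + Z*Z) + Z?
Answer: -4502440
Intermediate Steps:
O(Z) = -2 + Z/7 + 2*Z²/7 (O(Z) = -2 + ((Z² + Z*Z) + Z)/7 = -2 + ((Z² + Z²) + Z)/7 = -2 + (2*Z² + Z)/7 = -2 + (Z + 2*Z²)/7 = -2 + (Z/7 + 2*Z²/7) = -2 + Z/7 + 2*Z²/7)
J(E) = 1/(-35 + E)
O(237)/J(f) = (-2 + (⅐)*237 + (2/7)*237²)/(1/(-35 - 245)) = (-2 + 237/7 + (2/7)*56169)/(1/(-280)) = (-2 + 237/7 + 112338/7)/(-1/280) = (112561/7)*(-280) = -4502440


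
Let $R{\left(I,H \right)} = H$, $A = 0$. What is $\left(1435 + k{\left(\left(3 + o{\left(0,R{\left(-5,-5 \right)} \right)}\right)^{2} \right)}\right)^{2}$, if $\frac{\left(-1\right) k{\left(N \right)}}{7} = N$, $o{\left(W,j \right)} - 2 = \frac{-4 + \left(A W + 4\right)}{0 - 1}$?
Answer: $1587600$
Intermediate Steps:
$o{\left(W,j \right)} = 2$ ($o{\left(W,j \right)} = 2 + \frac{-4 + \left(0 W + 4\right)}{0 - 1} = 2 + \frac{-4 + \left(0 + 4\right)}{-1} = 2 + \left(-4 + 4\right) \left(-1\right) = 2 + 0 \left(-1\right) = 2 + 0 = 2$)
$k{\left(N \right)} = - 7 N$
$\left(1435 + k{\left(\left(3 + o{\left(0,R{\left(-5,-5 \right)} \right)}\right)^{2} \right)}\right)^{2} = \left(1435 - 7 \left(3 + 2\right)^{2}\right)^{2} = \left(1435 - 7 \cdot 5^{2}\right)^{2} = \left(1435 - 175\right)^{2} = 1260^{2} = 1587600$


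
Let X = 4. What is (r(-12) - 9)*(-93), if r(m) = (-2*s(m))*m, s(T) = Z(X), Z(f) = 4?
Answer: -8091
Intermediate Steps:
s(T) = 4
r(m) = -8*m (r(m) = (-2*4)*m = -8*m)
(r(-12) - 9)*(-93) = (-8*(-12) - 9)*(-93) = (96 - 9)*(-93) = 87*(-93) = -8091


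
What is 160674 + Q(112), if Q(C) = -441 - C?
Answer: 160121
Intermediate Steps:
160674 + Q(112) = 160674 + (-441 - 1*112) = 160674 + (-441 - 112) = 160674 - 553 = 160121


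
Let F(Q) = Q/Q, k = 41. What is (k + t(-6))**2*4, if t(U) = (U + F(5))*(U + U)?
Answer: 40804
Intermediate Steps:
F(Q) = 1
t(U) = 2*U*(1 + U) (t(U) = (U + 1)*(U + U) = (1 + U)*(2*U) = 2*U*(1 + U))
(k + t(-6))**2*4 = (41 + 2*(-6)*(1 - 6))**2*4 = (41 + 2*(-6)*(-5))**2*4 = (41 + 60)**2*4 = 101**2*4 = 10201*4 = 40804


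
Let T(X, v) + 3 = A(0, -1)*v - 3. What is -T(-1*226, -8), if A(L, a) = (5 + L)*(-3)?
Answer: -114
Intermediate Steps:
A(L, a) = -15 - 3*L
T(X, v) = -6 - 15*v (T(X, v) = -3 + ((-15 - 3*0)*v - 3) = -3 + ((-15 + 0)*v - 3) = -3 + (-15*v - 3) = -3 + (-3 - 15*v) = -6 - 15*v)
-T(-1*226, -8) = -(-6 - 15*(-8)) = -(-6 + 120) = -1*114 = -114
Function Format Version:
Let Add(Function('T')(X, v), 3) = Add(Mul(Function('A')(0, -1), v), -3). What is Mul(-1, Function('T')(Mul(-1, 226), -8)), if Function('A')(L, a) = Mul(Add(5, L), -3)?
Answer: -114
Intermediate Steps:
Function('A')(L, a) = Add(-15, Mul(-3, L))
Function('T')(X, v) = Add(-6, Mul(-15, v)) (Function('T')(X, v) = Add(-3, Add(Mul(Add(-15, Mul(-3, 0)), v), -3)) = Add(-3, Add(Mul(Add(-15, 0), v), -3)) = Add(-3, Add(Mul(-15, v), -3)) = Add(-3, Add(-3, Mul(-15, v))) = Add(-6, Mul(-15, v)))
Mul(-1, Function('T')(Mul(-1, 226), -8)) = Mul(-1, Add(-6, Mul(-15, -8))) = Mul(-1, Add(-6, 120)) = Mul(-1, 114) = -114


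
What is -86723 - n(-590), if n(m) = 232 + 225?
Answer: -87180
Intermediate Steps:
n(m) = 457
-86723 - n(-590) = -86723 - 1*457 = -86723 - 457 = -87180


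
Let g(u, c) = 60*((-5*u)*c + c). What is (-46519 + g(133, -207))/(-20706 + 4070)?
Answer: -8200361/16636 ≈ -492.93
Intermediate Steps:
g(u, c) = 60*c - 300*c*u (g(u, c) = 60*(-5*c*u + c) = 60*(c - 5*c*u) = 60*c - 300*c*u)
(-46519 + g(133, -207))/(-20706 + 4070) = (-46519 + 60*(-207)*(1 - 5*133))/(-20706 + 4070) = (-46519 + 60*(-207)*(1 - 665))/(-16636) = (-46519 + 60*(-207)*(-664))*(-1/16636) = (-46519 + 8246880)*(-1/16636) = 8200361*(-1/16636) = -8200361/16636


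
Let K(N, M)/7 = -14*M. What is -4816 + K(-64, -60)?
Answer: 1064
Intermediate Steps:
K(N, M) = -98*M (K(N, M) = 7*(-14*M) = -98*M)
-4816 + K(-64, -60) = -4816 - 98*(-60) = -4816 + 5880 = 1064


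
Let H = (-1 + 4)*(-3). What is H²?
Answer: 81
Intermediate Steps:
H = -9 (H = 3*(-3) = -9)
H² = (-9)² = 81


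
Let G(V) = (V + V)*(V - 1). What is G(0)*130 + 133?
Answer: 133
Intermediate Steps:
G(V) = 2*V*(-1 + V) (G(V) = (2*V)*(-1 + V) = 2*V*(-1 + V))
G(0)*130 + 133 = (2*0*(-1 + 0))*130 + 133 = (2*0*(-1))*130 + 133 = 0*130 + 133 = 0 + 133 = 133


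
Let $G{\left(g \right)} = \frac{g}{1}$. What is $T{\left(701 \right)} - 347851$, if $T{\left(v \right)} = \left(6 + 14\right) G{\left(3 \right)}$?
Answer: $-347791$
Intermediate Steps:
$G{\left(g \right)} = g$ ($G{\left(g \right)} = g 1 = g$)
$T{\left(v \right)} = 60$ ($T{\left(v \right)} = \left(6 + 14\right) 3 = 20 \cdot 3 = 60$)
$T{\left(701 \right)} - 347851 = 60 - 347851 = -347791$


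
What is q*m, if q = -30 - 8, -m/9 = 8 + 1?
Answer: 3078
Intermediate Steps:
m = -81 (m = -9*(8 + 1) = -9*9 = -81)
q = -38
q*m = -38*(-81) = 3078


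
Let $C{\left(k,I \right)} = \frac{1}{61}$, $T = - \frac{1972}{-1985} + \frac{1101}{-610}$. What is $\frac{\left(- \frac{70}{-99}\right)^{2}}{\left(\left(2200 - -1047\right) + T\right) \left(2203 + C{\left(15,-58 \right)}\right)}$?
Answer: $\frac{1292582375}{18489450622640778} \approx 6.9909 \cdot 10^{-8}$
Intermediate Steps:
$T = - \frac{196513}{242170}$ ($T = \left(-1972\right) \left(- \frac{1}{1985}\right) + 1101 \left(- \frac{1}{610}\right) = \frac{1972}{1985} - \frac{1101}{610} = - \frac{196513}{242170} \approx -0.81147$)
$C{\left(k,I \right)} = \frac{1}{61}$
$\frac{\left(- \frac{70}{-99}\right)^{2}}{\left(\left(2200 - -1047\right) + T\right) \left(2203 + C{\left(15,-58 \right)}\right)} = \frac{\left(- \frac{70}{-99}\right)^{2}}{\left(\left(2200 - -1047\right) - \frac{196513}{242170}\right) \left(2203 + \frac{1}{61}\right)} = \frac{\left(\left(-70\right) \left(- \frac{1}{99}\right)\right)^{2}}{\left(\left(2200 + 1047\right) - \frac{196513}{242170}\right) \frac{134384}{61}} = \frac{\left(\frac{70}{99}\right)^{2}}{\left(3247 - \frac{196513}{242170}\right) \frac{134384}{61}} = \frac{4900}{9801 \cdot \frac{786129477}{242170} \cdot \frac{134384}{61}} = \frac{4900}{9801 \cdot \frac{52821611818584}{7386185}} = \frac{4900}{9801} \cdot \frac{7386185}{52821611818584} = \frac{1292582375}{18489450622640778}$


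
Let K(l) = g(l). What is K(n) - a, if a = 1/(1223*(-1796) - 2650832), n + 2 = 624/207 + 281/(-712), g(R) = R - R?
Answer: 1/4847340 ≈ 2.0630e-7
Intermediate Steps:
g(R) = 0
n = 30451/49128 (n = -2 + (624/207 + 281/(-712)) = -2 + (624*(1/207) + 281*(-1/712)) = -2 + (208/69 - 281/712) = -2 + 128707/49128 = 30451/49128 ≈ 0.61983)
K(l) = 0
a = -1/4847340 (a = 1/(-2196508 - 2650832) = 1/(-4847340) = -1/4847340 ≈ -2.0630e-7)
K(n) - a = 0 - 1*(-1/4847340) = 0 + 1/4847340 = 1/4847340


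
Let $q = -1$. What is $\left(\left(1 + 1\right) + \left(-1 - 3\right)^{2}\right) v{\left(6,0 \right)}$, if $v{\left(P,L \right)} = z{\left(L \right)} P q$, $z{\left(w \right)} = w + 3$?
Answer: $-324$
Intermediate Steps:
$z{\left(w \right)} = 3 + w$
$v{\left(P,L \right)} = - P \left(3 + L\right)$ ($v{\left(P,L \right)} = \left(3 + L\right) P \left(-1\right) = P \left(3 + L\right) \left(-1\right) = - P \left(3 + L\right)$)
$\left(\left(1 + 1\right) + \left(-1 - 3\right)^{2}\right) v{\left(6,0 \right)} = \left(\left(1 + 1\right) + \left(-1 - 3\right)^{2}\right) \left(\left(-1\right) 6 \left(3 + 0\right)\right) = \left(2 + \left(-4\right)^{2}\right) \left(\left(-1\right) 6 \cdot 3\right) = \left(2 + 16\right) \left(-18\right) = 18 \left(-18\right) = -324$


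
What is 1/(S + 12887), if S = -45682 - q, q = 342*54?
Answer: -1/51263 ≈ -1.9507e-5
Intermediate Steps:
q = 18468
S = -64150 (S = -45682 - 1*18468 = -45682 - 18468 = -64150)
1/(S + 12887) = 1/(-64150 + 12887) = 1/(-51263) = -1/51263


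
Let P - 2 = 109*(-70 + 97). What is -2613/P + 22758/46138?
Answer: -26768142/67938205 ≈ -0.39401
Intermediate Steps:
P = 2945 (P = 2 + 109*(-70 + 97) = 2 + 109*27 = 2 + 2943 = 2945)
-2613/P + 22758/46138 = -2613/2945 + 22758/46138 = -2613*1/2945 + 22758*(1/46138) = -2613/2945 + 11379/23069 = -26768142/67938205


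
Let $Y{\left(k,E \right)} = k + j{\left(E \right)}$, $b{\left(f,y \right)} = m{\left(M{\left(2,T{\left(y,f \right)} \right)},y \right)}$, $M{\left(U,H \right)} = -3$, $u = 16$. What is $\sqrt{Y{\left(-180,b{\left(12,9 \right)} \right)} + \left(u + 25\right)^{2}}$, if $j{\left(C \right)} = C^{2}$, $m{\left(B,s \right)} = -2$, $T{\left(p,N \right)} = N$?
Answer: $\sqrt{1505} \approx 38.794$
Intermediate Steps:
$b{\left(f,y \right)} = -2$
$Y{\left(k,E \right)} = k + E^{2}$
$\sqrt{Y{\left(-180,b{\left(12,9 \right)} \right)} + \left(u + 25\right)^{2}} = \sqrt{\left(-180 + \left(-2\right)^{2}\right) + \left(16 + 25\right)^{2}} = \sqrt{\left(-180 + 4\right) + 41^{2}} = \sqrt{-176 + 1681} = \sqrt{1505}$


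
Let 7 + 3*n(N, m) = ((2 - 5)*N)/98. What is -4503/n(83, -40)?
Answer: 1323882/935 ≈ 1415.9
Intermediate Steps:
n(N, m) = -7/3 - N/98 (n(N, m) = -7/3 + (((2 - 5)*N)/98)/3 = -7/3 + (-3*N*(1/98))/3 = -7/3 + (-3*N/98)/3 = -7/3 - N/98)
-4503/n(83, -40) = -4503/(-7/3 - 1/98*83) = -4503/(-7/3 - 83/98) = -4503/(-935/294) = -4503*(-294/935) = 1323882/935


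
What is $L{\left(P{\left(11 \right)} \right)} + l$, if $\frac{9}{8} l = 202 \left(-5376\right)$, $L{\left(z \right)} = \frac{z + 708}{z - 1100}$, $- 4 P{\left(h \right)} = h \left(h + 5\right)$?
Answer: $- \frac{414109945}{429} \approx -9.6529 \cdot 10^{5}$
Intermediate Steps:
$P{\left(h \right)} = - \frac{h \left(5 + h\right)}{4}$ ($P{\left(h \right)} = - \frac{h \left(h + 5\right)}{4} = - \frac{h \left(5 + h\right)}{4}$)
$L{\left(z \right)} = \frac{708 + z}{-1100 + z}$
$l = - \frac{2895872}{3}$ ($l = \frac{8 \cdot 202 \left(-5376\right)}{9} = \frac{8}{9} \left(-1085952\right) = - \frac{2895872}{3} \approx -9.6529 \cdot 10^{5}$)
$L{\left(P{\left(11 \right)} \right)} + l = \frac{708 - \frac{11 \left(5 + 11\right)}{4}}{-1100 - \frac{11 \left(5 + 11\right)}{4}} - \frac{2895872}{3} = \frac{708 - \frac{11}{4} \cdot 16}{-1100 - \frac{11}{4} \cdot 16} - \frac{2895872}{3} = \frac{708 - 44}{-1100 - 44} - \frac{2895872}{3} = \frac{1}{-1144} \cdot 664 - \frac{2895872}{3} = \left(- \frac{1}{1144}\right) 664 - \frac{2895872}{3} = - \frac{83}{143} - \frac{2895872}{3} = - \frac{414109945}{429}$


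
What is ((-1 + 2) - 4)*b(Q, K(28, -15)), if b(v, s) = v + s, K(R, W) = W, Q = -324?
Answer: 1017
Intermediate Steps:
b(v, s) = s + v
((-1 + 2) - 4)*b(Q, K(28, -15)) = ((-1 + 2) - 4)*(-15 - 324) = (1 - 4)*(-339) = -3*(-339) = 1017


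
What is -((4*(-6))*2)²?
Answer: -2304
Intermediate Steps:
-((4*(-6))*2)² = -(-24*2)² = -1*(-48)² = -1*2304 = -2304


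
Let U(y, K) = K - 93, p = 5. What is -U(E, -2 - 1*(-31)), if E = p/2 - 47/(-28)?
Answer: 64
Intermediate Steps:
E = 117/28 (E = 5/2 - 47/(-28) = 5*(½) - 47*(-1/28) = 5/2 + 47/28 = 117/28 ≈ 4.1786)
U(y, K) = -93 + K
-U(E, -2 - 1*(-31)) = -(-93 + (-2 - 1*(-31))) = -(-93 + (-2 + 31)) = -(-93 + 29) = -1*(-64) = 64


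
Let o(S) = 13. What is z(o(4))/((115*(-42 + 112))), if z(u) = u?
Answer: 13/8050 ≈ 0.0016149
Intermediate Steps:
z(o(4))/((115*(-42 + 112))) = 13/((115*(-42 + 112))) = 13/((115*70)) = 13/8050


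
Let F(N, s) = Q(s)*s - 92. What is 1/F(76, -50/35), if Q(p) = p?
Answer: -49/4408 ≈ -0.011116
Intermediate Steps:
F(N, s) = -92 + s² (F(N, s) = s*s - 92 = s² - 92 = -92 + s²)
1/F(76, -50/35) = 1/(-92 + (-50/35)²) = 1/(-92 + (-50*1/35)²) = 1/(-92 + (-10/7)²) = 1/(-92 + 100/49) = 1/(-4408/49) = -49/4408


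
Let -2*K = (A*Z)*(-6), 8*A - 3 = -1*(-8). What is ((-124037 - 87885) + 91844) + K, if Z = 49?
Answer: -959007/8 ≈ -1.1988e+5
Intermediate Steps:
A = 11/8 (A = 3/8 + (-1*(-8))/8 = 3/8 + (⅛)*8 = 3/8 + 1 = 11/8 ≈ 1.3750)
K = 1617/8 (K = -(11/8)*49*(-6)/2 = -539*(-6)/16 = -½*(-1617/4) = 1617/8 ≈ 202.13)
((-124037 - 87885) + 91844) + K = ((-124037 - 87885) + 91844) + 1617/8 = (-211922 + 91844) + 1617/8 = -120078 + 1617/8 = -959007/8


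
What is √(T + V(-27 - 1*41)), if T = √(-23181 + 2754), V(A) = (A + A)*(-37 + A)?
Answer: √(14280 + I*√20427) ≈ 119.5 + 0.598*I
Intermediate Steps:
V(A) = 2*A*(-37 + A) (V(A) = (2*A)*(-37 + A) = 2*A*(-37 + A))
T = I*√20427 (T = √(-20427) = I*√20427 ≈ 142.92*I)
√(T + V(-27 - 1*41)) = √(I*√20427 + 2*(-27 - 1*41)*(-37 + (-27 - 1*41))) = √(I*√20427 + 2*(-27 - 41)*(-37 + (-27 - 41))) = √(I*√20427 + 2*(-68)*(-37 - 68)) = √(I*√20427 + 2*(-68)*(-105)) = √(I*√20427 + 14280) = √(14280 + I*√20427)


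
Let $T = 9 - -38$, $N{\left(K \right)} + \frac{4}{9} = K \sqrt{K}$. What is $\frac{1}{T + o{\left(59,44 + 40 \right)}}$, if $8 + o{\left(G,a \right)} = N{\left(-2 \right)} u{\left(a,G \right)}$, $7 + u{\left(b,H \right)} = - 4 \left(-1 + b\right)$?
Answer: $\frac{1707}{8598073} - \frac{6102 i \sqrt{2}}{8598073} \approx 0.00019853 - 0.0010037 i$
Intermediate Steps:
$u{\left(b,H \right)} = -3 - 4 b$ ($u{\left(b,H \right)} = -7 - 4 \left(-1 + b\right) = -7 - \left(-4 + 4 b\right) = -3 - 4 b$)
$N{\left(K \right)} = - \frac{4}{9} + K^{\frac{3}{2}}$ ($N{\left(K \right)} = - \frac{4}{9} + K \sqrt{K} = - \frac{4}{9} + K^{\frac{3}{2}}$)
$o{\left(G,a \right)} = -8 + \left(-3 - 4 a\right) \left(- \frac{4}{9} - 2 i \sqrt{2}\right)$ ($o{\left(G,a \right)} = -8 + \left(- \frac{4}{9} + \left(-2\right)^{\frac{3}{2}}\right) \left(-3 - 4 a\right) = -8 + \left(- \frac{4}{9} - 2 i \sqrt{2}\right) \left(-3 - 4 a\right) = -8 + \left(-3 - 4 a\right) \left(- \frac{4}{9} - 2 i \sqrt{2}\right)$)
$T = 47$ ($T = 9 + 38 = 47$)
$\frac{1}{T + o{\left(59,44 + 40 \right)}} = \frac{1}{47 - \left(8 - \frac{2 \left(2 + 9 i \sqrt{2}\right) \left(3 + 4 \left(44 + 40\right)\right)}{9}\right)} = \frac{1}{47 - \left(8 - \frac{2 \left(2 + 9 i \sqrt{2}\right) \left(3 + 4 \cdot 84\right)}{9}\right)} = \frac{1}{47 - \left(8 - \frac{2 \left(2 + 9 i \sqrt{2}\right) \left(3 + 336\right)}{9}\right)} = \frac{1}{47 - \left(8 - \frac{2}{9} \left(2 + 9 i \sqrt{2}\right) 339\right)} = \frac{1}{47 + \left(-8 + \left(\frac{452}{3} + 678 i \sqrt{2}\right)\right)} = \frac{1}{47 + \left(\frac{428}{3} + 678 i \sqrt{2}\right)} = \frac{1}{\frac{569}{3} + 678 i \sqrt{2}}$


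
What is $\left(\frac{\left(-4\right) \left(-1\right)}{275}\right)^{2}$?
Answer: $\frac{16}{75625} \approx 0.00021157$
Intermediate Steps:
$\left(\frac{\left(-4\right) \left(-1\right)}{275}\right)^{2} = \left(4 \cdot \frac{1}{275}\right)^{2} = \left(\frac{4}{275}\right)^{2} = \frac{16}{75625}$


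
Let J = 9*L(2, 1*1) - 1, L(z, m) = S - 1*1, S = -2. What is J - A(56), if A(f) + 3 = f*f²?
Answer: -175641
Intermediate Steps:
A(f) = -3 + f³ (A(f) = -3 + f*f² = -3 + f³)
L(z, m) = -3 (L(z, m) = -2 - 1*1 = -2 - 1 = -3)
J = -28 (J = 9*(-3) - 1 = -27 - 1 = -28)
J - A(56) = -28 - (-3 + 56³) = -28 - (-3 + 175616) = -28 - 1*175613 = -28 - 175613 = -175641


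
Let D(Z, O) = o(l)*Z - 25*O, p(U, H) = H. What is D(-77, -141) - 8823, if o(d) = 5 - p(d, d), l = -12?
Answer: -6607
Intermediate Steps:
o(d) = 5 - d
D(Z, O) = -25*O + 17*Z (D(Z, O) = (5 - 1*(-12))*Z - 25*O = (5 + 12)*Z - 25*O = 17*Z - 25*O = -25*O + 17*Z)
D(-77, -141) - 8823 = (-25*(-141) + 17*(-77)) - 8823 = (3525 - 1309) - 8823 = 2216 - 8823 = -6607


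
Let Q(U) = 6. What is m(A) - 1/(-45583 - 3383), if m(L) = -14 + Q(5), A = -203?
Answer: -391727/48966 ≈ -8.0000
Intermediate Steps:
m(L) = -8 (m(L) = -14 + 6 = -8)
m(A) - 1/(-45583 - 3383) = -8 - 1/(-45583 - 3383) = -8 - 1/(-48966) = -8 - 1*(-1/48966) = -8 + 1/48966 = -391727/48966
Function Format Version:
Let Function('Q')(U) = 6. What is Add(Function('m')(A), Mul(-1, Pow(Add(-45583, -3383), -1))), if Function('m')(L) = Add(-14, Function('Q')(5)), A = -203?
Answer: Rational(-391727, 48966) ≈ -8.0000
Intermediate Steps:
Function('m')(L) = -8 (Function('m')(L) = Add(-14, 6) = -8)
Add(Function('m')(A), Mul(-1, Pow(Add(-45583, -3383), -1))) = Add(-8, Mul(-1, Pow(Add(-45583, -3383), -1))) = Add(-8, Mul(-1, Pow(-48966, -1))) = Add(-8, Mul(-1, Rational(-1, 48966))) = Add(-8, Rational(1, 48966)) = Rational(-391727, 48966)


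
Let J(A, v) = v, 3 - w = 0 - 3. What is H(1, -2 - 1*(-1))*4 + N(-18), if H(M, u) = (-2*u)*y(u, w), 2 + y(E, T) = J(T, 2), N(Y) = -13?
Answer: -13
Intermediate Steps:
w = 6 (w = 3 - (0 - 3) = 3 - 1*(-3) = 3 + 3 = 6)
y(E, T) = 0 (y(E, T) = -2 + 2 = 0)
H(M, u) = 0 (H(M, u) = -2*u*0 = 0)
H(1, -2 - 1*(-1))*4 + N(-18) = 0*4 - 13 = 0 - 13 = -13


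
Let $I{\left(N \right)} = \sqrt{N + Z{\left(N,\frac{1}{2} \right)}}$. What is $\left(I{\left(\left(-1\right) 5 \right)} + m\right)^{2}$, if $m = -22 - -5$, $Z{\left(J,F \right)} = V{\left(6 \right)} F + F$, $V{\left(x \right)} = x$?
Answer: $\frac{\left(34 - i \sqrt{6}\right)^{2}}{4} \approx 287.5 - 41.641 i$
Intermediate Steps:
$Z{\left(J,F \right)} = 7 F$ ($Z{\left(J,F \right)} = 6 F + F = 7 F$)
$m = -17$ ($m = -22 + 5 = -17$)
$I{\left(N \right)} = \sqrt{\frac{7}{2} + N}$ ($I{\left(N \right)} = \sqrt{N + \frac{7}{2}} = \sqrt{\frac{7}{2} + N}$)
$\left(I{\left(\left(-1\right) 5 \right)} + m\right)^{2} = \left(\frac{\sqrt{14 + 4 \left(\left(-1\right) 5\right)}}{2} - 17\right)^{2} = \left(\frac{\sqrt{14 + 4 \left(-5\right)}}{2} - 17\right)^{2} = \left(\frac{\sqrt{14 - 20}}{2} - 17\right)^{2} = \left(\frac{\sqrt{-6}}{2} - 17\right)^{2} = \left(\frac{i \sqrt{6}}{2} - 17\right)^{2} = \left(-17 + \frac{i \sqrt{6}}{2}\right)^{2}$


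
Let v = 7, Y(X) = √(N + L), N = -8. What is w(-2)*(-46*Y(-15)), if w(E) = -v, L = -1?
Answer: 966*I ≈ 966.0*I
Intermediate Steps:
Y(X) = 3*I (Y(X) = √(-8 - 1) = √(-9) = 3*I)
w(E) = -7 (w(E) = -1*7 = -7)
w(-2)*(-46*Y(-15)) = -(-322)*3*I = -(-966)*I = 966*I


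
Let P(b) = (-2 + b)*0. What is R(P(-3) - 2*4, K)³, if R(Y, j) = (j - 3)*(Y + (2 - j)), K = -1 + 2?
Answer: 2744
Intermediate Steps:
P(b) = 0
K = 1
R(Y, j) = (-3 + j)*(2 + Y - j)
R(P(-3) - 2*4, K)³ = (-6 - 1*1² - 3*(0 - 2*4) + 5*1 + (0 - 2*4)*1)³ = (-6 - 1*1 - 3*(0 - 8) + 5 + (0 - 8)*1)³ = (-6 - 1 - 3*(-8) + 5 - 8*1)³ = (-6 - 1 + 24 + 5 - 8)³ = 14³ = 2744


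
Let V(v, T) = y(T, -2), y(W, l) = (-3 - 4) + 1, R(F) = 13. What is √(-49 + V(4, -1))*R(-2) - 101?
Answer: -101 + 13*I*√55 ≈ -101.0 + 96.411*I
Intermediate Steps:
y(W, l) = -6 (y(W, l) = -7 + 1 = -6)
V(v, T) = -6
√(-49 + V(4, -1))*R(-2) - 101 = √(-49 - 6)*13 - 101 = √(-55)*13 - 101 = (I*√55)*13 - 101 = 13*I*√55 - 101 = -101 + 13*I*√55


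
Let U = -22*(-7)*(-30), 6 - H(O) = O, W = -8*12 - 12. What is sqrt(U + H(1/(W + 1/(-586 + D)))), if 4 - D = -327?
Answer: I*sqrt(3499742803179)/27541 ≈ 67.926*I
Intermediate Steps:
D = 331 (D = 4 - 1*(-327) = 4 + 327 = 331)
W = -108 (W = -96 - 12 = -108)
H(O) = 6 - O
U = -4620 (U = 154*(-30) = -4620)
sqrt(U + H(1/(W + 1/(-586 + D)))) = sqrt(-4620 + (6 - 1/(-108 + 1/(-586 + 331)))) = sqrt(-4620 + (6 - 1/(-108 + 1/(-255)))) = sqrt(-4620 + (6 - 1/(-108 - 1/255))) = sqrt(-4620 + (6 - 1/(-27541/255))) = sqrt(-4620 + (6 - 1*(-255/27541))) = sqrt(-4620 + (6 + 255/27541)) = sqrt(-4620 + 165501/27541) = sqrt(-127073919/27541) = I*sqrt(3499742803179)/27541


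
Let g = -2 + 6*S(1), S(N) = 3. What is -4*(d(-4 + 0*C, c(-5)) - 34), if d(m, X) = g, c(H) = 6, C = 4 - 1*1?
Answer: 72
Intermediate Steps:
C = 3 (C = 4 - 1 = 3)
g = 16 (g = -2 + 6*3 = -2 + 18 = 16)
d(m, X) = 16
-4*(d(-4 + 0*C, c(-5)) - 34) = -4*(16 - 34) = -4*(-18) = 72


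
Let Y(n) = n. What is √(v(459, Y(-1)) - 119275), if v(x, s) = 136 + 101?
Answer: I*√119038 ≈ 345.02*I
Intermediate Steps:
v(x, s) = 237
√(v(459, Y(-1)) - 119275) = √(237 - 119275) = √(-119038) = I*√119038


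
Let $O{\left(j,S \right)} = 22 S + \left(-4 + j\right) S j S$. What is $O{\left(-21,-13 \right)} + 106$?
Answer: $88545$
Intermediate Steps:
$O{\left(j,S \right)} = 22 S + j S^{2} \left(-4 + j\right)$ ($O{\left(j,S \right)} = 22 S + S j \left(-4 + j\right) S = 22 S + j S^{2} \left(-4 + j\right)$)
$O{\left(-21,-13 \right)} + 106 = - 13 \left(22 - 13 \left(-21\right)^{2} - \left(-52\right) \left(-21\right)\right) + 106 = - 13 \left(22 - 5733 - 1092\right) + 106 = \left(-13\right) \left(-6803\right) + 106 = 88439 + 106 = 88545$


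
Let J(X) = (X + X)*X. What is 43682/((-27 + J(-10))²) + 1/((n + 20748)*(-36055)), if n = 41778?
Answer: 98475605662331/67471187279970 ≈ 1.4595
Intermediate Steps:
J(X) = 2*X² (J(X) = (2*X)*X = 2*X²)
43682/((-27 + J(-10))²) + 1/((n + 20748)*(-36055)) = 43682/((-27 + 2*(-10)²)²) + 1/((41778 + 20748)*(-36055)) = 43682/((-27 + 2*100)²) - 1/36055/62526 = 43682/((-27 + 200)²) + (1/62526)*(-1/36055) = 43682/(173²) - 1/2254374930 = 43682/29929 - 1/2254374930 = 98475605662331/67471187279970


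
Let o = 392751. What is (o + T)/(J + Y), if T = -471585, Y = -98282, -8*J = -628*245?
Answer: 157668/158099 ≈ 0.99727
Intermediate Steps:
J = 38465/2 (J = -(-157)*245/2 = -⅛*(-153860) = 38465/2 ≈ 19233.)
(o + T)/(J + Y) = (392751 - 471585)/(38465/2 - 98282) = -78834/(-158099/2) = -78834*(-2/158099) = 157668/158099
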